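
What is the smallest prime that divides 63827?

63827 is odd.
Digit sum 26, not divisible by 3.
Ends in 7: not divisible by 5.
7: 63827 = 7·9118 + 1
11: 63827 = 11·5802 + 5
13: 63827 = 13·4909 + 10
17: 63827 = 17·3754 + 9
19: 63827 = 19·3359 + 6
23: 63827 = 23·2775 + 2
29: 63827 = 29·2200 + 27
31: 63827 = 31·2058 + 29
37: 63827 = 37·1725 + 2
41: 63827 = 41·1556 + 31
43: 63827 = 43·1484 + 15
47: 63827 = 47·1358 + 1
53: 63827 = 53·1204 + 15
59: 63827 = 59·1081 + 48
61: 63827 = 61·1046 + 21
67: 63827 = 67·952 + 43
71: 63827 = 71·898 + 69
73: 63827 = 73·874 + 25
79: 63827 = 79·807 + 74
83: 63827 = 83·769

83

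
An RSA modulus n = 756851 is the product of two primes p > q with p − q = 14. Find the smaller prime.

863

Since p = q + 14, we have 756851 = q(q + 14), so q² + 14q − 756851 = 0.
Discriminant: 14² + 4·756851 = 196 + 3027404 = 3027600; √3027600 = 1740.
q = (−14 + 1740)/2 = 863, and p = q + 14 = 877.
Check: 863 · 877 = 756851.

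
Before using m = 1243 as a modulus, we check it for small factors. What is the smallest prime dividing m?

11

1243 is odd.
Digit sum 10, not divisible by 3.
Ends in 3: not divisible by 5.
7: 1243 = 7·177 + 4
11: 1243 = 11·113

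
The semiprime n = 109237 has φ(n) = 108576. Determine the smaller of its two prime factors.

313

φ(n) = (p−1)(q−1) = n − (p+q) + 1, so p + q = 109237 − 108576 + 1 = 662.
p and q are the roots of t² − 662t + 109237 = 0.
Discriminant: 662² − 4·109237 = 438244 − 436948 = 1296; √1296 = 36.
q = (662 − 36)/2 = 313, p = (662 + 36)/2 = 349.
Check: 313 · 349 = 109237.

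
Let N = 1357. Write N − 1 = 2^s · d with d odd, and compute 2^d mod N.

857

1357 − 1 = 1356 = 2^2 · 339, so d = 339.
2^1 ≡ 2 (mod 1357)
2^2 ≡ 2^2 = 4 ≡ 4 (mod 1357)
2^4 ≡ 4^2 = 16 ≡ 16 (mod 1357)
2^8 ≡ 16^2 = 256 ≡ 256 (mod 1357)
2^16 ≡ 256^2 = 65536 ≡ 400 (mod 1357)
2^32 ≡ 400^2 = 160000 ≡ 1231 (mod 1357)
2^64 ≡ 1231^2 = 1515361 ≡ 949 (mod 1357)
2^128 ≡ 949^2 = 900601 ≡ 910 (mod 1357)
2^256 ≡ 910^2 = 828100 ≡ 330 (mod 1357)
339 = 256 + 64 + 16 + 2 + 1 in binary powers of 2.
So 2^339 ≡ 330 · 949 · 400 · 4 · 2 ≡ 857 (mod 1357).
Squaring chain: 857 → 312; never reaches −1, so base 2 is a Miller–Rabin witness that 1357 is composite.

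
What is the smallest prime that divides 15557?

15557 is odd.
Digit sum 23, not divisible by 3.
Ends in 7: not divisible by 5.
7: 15557 = 7·2222 + 3
11: 15557 = 11·1414 + 3
13: 15557 = 13·1196 + 9
17: 15557 = 17·915 + 2
19: 15557 = 19·818 + 15
23: 15557 = 23·676 + 9
29: 15557 = 29·536 + 13
31: 15557 = 31·501 + 26
37: 15557 = 37·420 + 17
41: 15557 = 41·379 + 18
43: 15557 = 43·361 + 34
47: 15557 = 47·331

47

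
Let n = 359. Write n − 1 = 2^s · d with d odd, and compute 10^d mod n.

1

359 − 1 = 358 = 2^1 · 179, so d = 179.
10^1 ≡ 10 (mod 359)
10^2 ≡ 10^2 = 100 ≡ 100 (mod 359)
10^4 ≡ 100^2 = 10000 ≡ 307 (mod 359)
10^8 ≡ 307^2 = 94249 ≡ 191 (mod 359)
10^16 ≡ 191^2 = 36481 ≡ 222 (mod 359)
10^32 ≡ 222^2 = 49284 ≡ 101 (mod 359)
10^64 ≡ 101^2 = 10201 ≡ 149 (mod 359)
10^128 ≡ 149^2 = 22201 ≡ 302 (mod 359)
179 = 128 + 32 + 16 + 2 + 1 in binary powers of 2.
So 10^179 ≡ 302 · 101 · 222 · 100 · 10 ≡ 1 (mod 359).
Since 10^d ≡ 1 (mod 359), base 10 does not prove 359 composite.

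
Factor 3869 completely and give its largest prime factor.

73

3869 = 53 · 73
73 is prime.
So 3869 = 53 · 73; the largest prime factor is 73.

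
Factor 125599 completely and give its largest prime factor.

71

125599 = 29 · 4331
4331 = 61 · 71
71 is prime.
So 125599 = 29 · 61 · 71; the largest prime factor is 71.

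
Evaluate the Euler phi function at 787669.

Factor: 787669 = 29 · 157 · 173.
φ(787669) = (29−1) · (157−1) · (173−1) = 28 · 156 · 172 = 751296.

751296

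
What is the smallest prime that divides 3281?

3281 is odd.
Digit sum 14, not divisible by 3.
Ends in 1: not divisible by 5.
7: 3281 = 7·468 + 5
11: 3281 = 11·298 + 3
13: 3281 = 13·252 + 5
17: 3281 = 17·193

17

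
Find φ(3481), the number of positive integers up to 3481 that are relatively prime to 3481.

Factor: 3481 = 59^2.
φ(3481) = 59^1·(59−1) = 3422.

3422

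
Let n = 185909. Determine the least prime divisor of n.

185909 is odd.
Digit sum 32, not divisible by 3.
Ends in 9: not divisible by 5.
7: 185909 = 7·26558 + 3
11: 185909 = 11·16900 + 9
13: 185909 = 13·14300 + 9
17: 185909 = 17·10935 + 14
19: 185909 = 19·9784 + 13
23: 185909 = 23·8083

23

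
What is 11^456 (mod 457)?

1

11^1 ≡ 11 (mod 457)
11^2 ≡ 11^2 = 121 ≡ 121 (mod 457)
11^4 ≡ 121^2 = 14641 ≡ 17 (mod 457)
11^8 ≡ 17^2 = 289 ≡ 289 (mod 457)
11^16 ≡ 289^2 = 83521 ≡ 347 (mod 457)
11^32 ≡ 347^2 = 120409 ≡ 218 (mod 457)
11^64 ≡ 218^2 = 47524 ≡ 453 (mod 457)
11^128 ≡ 453^2 = 205209 ≡ 16 (mod 457)
11^256 ≡ 16^2 = 256 ≡ 256 (mod 457)
456 = 256 + 128 + 64 + 8 in binary powers of 2.
So 11^456 ≡ 256 · 16 · 453 · 289 ≡ 1 (mod 457).
Since the result is 1, base 11 gives no evidence that 457 is composite.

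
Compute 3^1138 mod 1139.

3^1 ≡ 3 (mod 1139)
3^2 ≡ 3^2 = 9 ≡ 9 (mod 1139)
3^4 ≡ 9^2 = 81 ≡ 81 (mod 1139)
3^8 ≡ 81^2 = 6561 ≡ 866 (mod 1139)
3^16 ≡ 866^2 = 749956 ≡ 494 (mod 1139)
3^32 ≡ 494^2 = 244036 ≡ 290 (mod 1139)
3^64 ≡ 290^2 = 84100 ≡ 953 (mod 1139)
3^128 ≡ 953^2 = 908209 ≡ 426 (mod 1139)
3^256 ≡ 426^2 = 181476 ≡ 375 (mod 1139)
3^512 ≡ 375^2 = 140625 ≡ 528 (mod 1139)
3^1024 ≡ 528^2 = 278784 ≡ 868 (mod 1139)
1138 = 1024 + 64 + 32 + 16 + 2 in binary powers of 2.
So 3^1138 ≡ 868 · 953 · 290 · 494 · 9 ≡ 1097 (mod 1139).
Since 1097 ≠ 1, base 3 is a Fermat witness: 1139 is composite.

1097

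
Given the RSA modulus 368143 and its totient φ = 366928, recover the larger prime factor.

φ(n) = (p−1)(q−1) = n − (p+q) + 1, so p + q = 368143 − 366928 + 1 = 1216.
p and q are the roots of t² − 1216t + 368143 = 0.
Discriminant: 1216² − 4·368143 = 1478656 − 1472572 = 6084; √6084 = 78.
q = (1216 − 78)/2 = 569, p = (1216 + 78)/2 = 647.
Check: 569 · 647 = 368143.

647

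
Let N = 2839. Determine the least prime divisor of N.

17

2839 is odd.
Digit sum 22, not divisible by 3.
Ends in 9: not divisible by 5.
7: 2839 = 7·405 + 4
11: 2839 = 11·258 + 1
13: 2839 = 13·218 + 5
17: 2839 = 17·167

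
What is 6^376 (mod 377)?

6^1 ≡ 6 (mod 377)
6^2 ≡ 6^2 = 36 ≡ 36 (mod 377)
6^4 ≡ 36^2 = 1296 ≡ 165 (mod 377)
6^8 ≡ 165^2 = 27225 ≡ 81 (mod 377)
6^16 ≡ 81^2 = 6561 ≡ 152 (mod 377)
6^32 ≡ 152^2 = 23104 ≡ 107 (mod 377)
6^64 ≡ 107^2 = 11449 ≡ 139 (mod 377)
6^128 ≡ 139^2 = 19321 ≡ 94 (mod 377)
6^256 ≡ 94^2 = 8836 ≡ 165 (mod 377)
376 = 256 + 64 + 32 + 16 + 8 in binary powers of 2.
So 6^376 ≡ 165 · 139 · 107 · 152 · 81 ≡ 373 (mod 377).
Since 373 ≠ 1, base 6 is a Fermat witness: 377 is composite.

373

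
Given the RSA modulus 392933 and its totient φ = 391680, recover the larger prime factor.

φ(n) = (p−1)(q−1) = n − (p+q) + 1, so p + q = 392933 − 391680 + 1 = 1254.
p and q are the roots of t² − 1254t + 392933 = 0.
Discriminant: 1254² − 4·392933 = 1572516 − 1571732 = 784; √784 = 28.
q = (1254 − 28)/2 = 613, p = (1254 + 28)/2 = 641.
Check: 613 · 641 = 392933.

641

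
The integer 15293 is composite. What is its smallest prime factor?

15293 is odd.
Digit sum 20, not divisible by 3.
Ends in 3: not divisible by 5.
7: 15293 = 7·2184 + 5
11: 15293 = 11·1390 + 3
13: 15293 = 13·1176 + 5
17: 15293 = 17·899 + 10
19: 15293 = 19·804 + 17
23: 15293 = 23·664 + 21
29: 15293 = 29·527 + 10
31: 15293 = 31·493 + 10
37: 15293 = 37·413 + 12
41: 15293 = 41·373

41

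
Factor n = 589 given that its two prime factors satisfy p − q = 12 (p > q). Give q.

Since p = q + 12, we have 589 = q(q + 12), so q² + 12q − 589 = 0.
Discriminant: 12² + 4·589 = 144 + 2356 = 2500; √2500 = 50.
q = (−12 + 50)/2 = 19, and p = q + 12 = 31.
Check: 19 · 31 = 589.

19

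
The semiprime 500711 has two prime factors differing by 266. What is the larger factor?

853

Since p = q + 266, we have 500711 = q(q + 266), so q² + 266q − 500711 = 0.
Discriminant: 266² + 4·500711 = 70756 + 2002844 = 2073600; √2073600 = 1440.
q = (−266 + 1440)/2 = 587, and p = q + 266 = 853.
Check: 587 · 853 = 500711.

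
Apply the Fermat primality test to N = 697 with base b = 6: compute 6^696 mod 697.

6^1 ≡ 6 (mod 697)
6^2 ≡ 6^2 = 36 ≡ 36 (mod 697)
6^4 ≡ 36^2 = 1296 ≡ 599 (mod 697)
6^8 ≡ 599^2 = 358801 ≡ 543 (mod 697)
6^16 ≡ 543^2 = 294849 ≡ 18 (mod 697)
6^32 ≡ 18^2 = 324 ≡ 324 (mod 697)
6^64 ≡ 324^2 = 104976 ≡ 426 (mod 697)
6^128 ≡ 426^2 = 181476 ≡ 256 (mod 697)
6^256 ≡ 256^2 = 65536 ≡ 18 (mod 697)
6^512 ≡ 18^2 = 324 ≡ 324 (mod 697)
696 = 512 + 128 + 32 + 16 + 8 in binary powers of 2.
So 6^696 ≡ 324 · 256 · 324 · 18 · 543 ≡ 305 (mod 697).
Since 305 ≠ 1, base 6 is a Fermat witness: 697 is composite.

305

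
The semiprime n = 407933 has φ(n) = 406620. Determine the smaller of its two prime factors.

503

φ(n) = (p−1)(q−1) = n − (p+q) + 1, so p + q = 407933 − 406620 + 1 = 1314.
p and q are the roots of t² − 1314t + 407933 = 0.
Discriminant: 1314² − 4·407933 = 1726596 − 1631732 = 94864; √94864 = 308.
q = (1314 − 308)/2 = 503, p = (1314 + 308)/2 = 811.
Check: 503 · 811 = 407933.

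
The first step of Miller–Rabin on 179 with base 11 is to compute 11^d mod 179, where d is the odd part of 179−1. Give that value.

179 − 1 = 178 = 2^1 · 89, so d = 89.
11^1 ≡ 11 (mod 179)
11^2 ≡ 11^2 = 121 ≡ 121 (mod 179)
11^4 ≡ 121^2 = 14641 ≡ 142 (mod 179)
11^8 ≡ 142^2 = 20164 ≡ 116 (mod 179)
11^16 ≡ 116^2 = 13456 ≡ 31 (mod 179)
11^32 ≡ 31^2 = 961 ≡ 66 (mod 179)
11^64 ≡ 66^2 = 4356 ≡ 60 (mod 179)
89 = 64 + 16 + 8 + 1 in binary powers of 2.
So 11^89 ≡ 60 · 31 · 116 · 11 ≡ 178 (mod 179).
Since 11^d ≡ 178 (mod 179), base 11 does not prove 179 composite.

178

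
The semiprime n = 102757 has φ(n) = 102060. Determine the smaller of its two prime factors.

φ(n) = (p−1)(q−1) = n − (p+q) + 1, so p + q = 102757 − 102060 + 1 = 698.
p and q are the roots of t² − 698t + 102757 = 0.
Discriminant: 698² − 4·102757 = 487204 − 411028 = 76176; √76176 = 276.
q = (698 − 276)/2 = 211, p = (698 + 276)/2 = 487.
Check: 211 · 487 = 102757.

211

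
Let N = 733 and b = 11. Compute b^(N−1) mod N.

11^1 ≡ 11 (mod 733)
11^2 ≡ 11^2 = 121 ≡ 121 (mod 733)
11^4 ≡ 121^2 = 14641 ≡ 714 (mod 733)
11^8 ≡ 714^2 = 509796 ≡ 361 (mod 733)
11^16 ≡ 361^2 = 130321 ≡ 580 (mod 733)
11^32 ≡ 580^2 = 336400 ≡ 686 (mod 733)
11^64 ≡ 686^2 = 470596 ≡ 10 (mod 733)
11^128 ≡ 10^2 = 100 ≡ 100 (mod 733)
11^256 ≡ 100^2 = 10000 ≡ 471 (mod 733)
11^512 ≡ 471^2 = 221841 ≡ 475 (mod 733)
732 = 512 + 128 + 64 + 16 + 8 + 4 in binary powers of 2.
So 11^732 ≡ 475 · 100 · 10 · 580 · 361 · 714 ≡ 1 (mod 733).
Since the result is 1, base 11 gives no evidence that 733 is composite.

1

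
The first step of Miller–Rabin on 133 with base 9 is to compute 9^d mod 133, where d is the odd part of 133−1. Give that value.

133 − 1 = 132 = 2^2 · 33, so d = 33.
9^1 ≡ 9 (mod 133)
9^2 ≡ 9^2 = 81 ≡ 81 (mod 133)
9^4 ≡ 81^2 = 6561 ≡ 44 (mod 133)
9^8 ≡ 44^2 = 1936 ≡ 74 (mod 133)
9^16 ≡ 74^2 = 5476 ≡ 23 (mod 133)
9^32 ≡ 23^2 = 529 ≡ 130 (mod 133)
33 = 32 + 1 in binary powers of 2.
So 9^33 ≡ 130 · 9 ≡ 106 (mod 133).
Squaring chain: 106 → 64; never reaches −1, so base 9 is a Miller–Rabin witness that 133 is composite.

106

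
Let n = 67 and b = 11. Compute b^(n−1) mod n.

11^1 ≡ 11 (mod 67)
11^2 ≡ 11^2 = 121 ≡ 54 (mod 67)
11^4 ≡ 54^2 = 2916 ≡ 35 (mod 67)
11^8 ≡ 35^2 = 1225 ≡ 19 (mod 67)
11^16 ≡ 19^2 = 361 ≡ 26 (mod 67)
11^32 ≡ 26^2 = 676 ≡ 6 (mod 67)
11^64 ≡ 6^2 = 36 ≡ 36 (mod 67)
66 = 64 + 2 in binary powers of 2.
So 11^66 ≡ 36 · 54 ≡ 1 (mod 67).
Since the result is 1, base 11 gives no evidence that 67 is composite.

1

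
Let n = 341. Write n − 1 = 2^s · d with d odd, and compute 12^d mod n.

254

341 − 1 = 340 = 2^2 · 85, so d = 85.
12^1 ≡ 12 (mod 341)
12^2 ≡ 12^2 = 144 ≡ 144 (mod 341)
12^4 ≡ 144^2 = 20736 ≡ 276 (mod 341)
12^8 ≡ 276^2 = 76176 ≡ 133 (mod 341)
12^16 ≡ 133^2 = 17689 ≡ 298 (mod 341)
12^32 ≡ 298^2 = 88804 ≡ 144 (mod 341)
12^64 ≡ 144^2 = 20736 ≡ 276 (mod 341)
85 = 64 + 16 + 4 + 1 in binary powers of 2.
So 12^85 ≡ 276 · 298 · 276 · 12 ≡ 254 (mod 341).
Squaring chain: 254 → 67; never reaches −1, so base 12 is a Miller–Rabin witness that 341 is composite.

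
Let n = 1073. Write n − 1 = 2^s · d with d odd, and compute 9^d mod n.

1073 − 1 = 1072 = 2^4 · 67, so d = 67.
9^1 ≡ 9 (mod 1073)
9^2 ≡ 9^2 = 81 ≡ 81 (mod 1073)
9^4 ≡ 81^2 = 6561 ≡ 123 (mod 1073)
9^8 ≡ 123^2 = 15129 ≡ 107 (mod 1073)
9^16 ≡ 107^2 = 11449 ≡ 719 (mod 1073)
9^32 ≡ 719^2 = 516961 ≡ 848 (mod 1073)
9^64 ≡ 848^2 = 719104 ≡ 194 (mod 1073)
67 = 64 + 2 + 1 in binary powers of 2.
So 9^67 ≡ 194 · 81 · 9 ≡ 863 (mod 1073).
Squaring chain: 863 → 107 → 719 → 848; never reaches −1, so base 9 is a Miller–Rabin witness that 1073 is composite.

863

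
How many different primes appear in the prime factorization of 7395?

4

7395 = 3 · 2465
2465 = 5 · 493
493 = 17 · 29
7395 = 3 · 5 · 17 · 29, which has 4 distinct prime factors.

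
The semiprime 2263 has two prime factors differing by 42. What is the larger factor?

73

Since p = q + 42, we have 2263 = q(q + 42), so q² + 42q − 2263 = 0.
Discriminant: 42² + 4·2263 = 1764 + 9052 = 10816; √10816 = 104.
q = (−42 + 104)/2 = 31, and p = q + 42 = 73.
Check: 31 · 73 = 2263.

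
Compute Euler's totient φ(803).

Factor: 803 = 11 · 73.
φ(803) = (11−1) · (73−1) = 10 · 72 = 720.

720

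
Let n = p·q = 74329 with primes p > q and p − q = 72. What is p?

Since p = q + 72, we have 74329 = q(q + 72), so q² + 72q − 74329 = 0.
Discriminant: 72² + 4·74329 = 5184 + 297316 = 302500; √302500 = 550.
q = (−72 + 550)/2 = 239, and p = q + 72 = 311.
Check: 239 · 311 = 74329.

311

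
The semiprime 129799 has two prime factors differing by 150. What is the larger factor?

Since p = q + 150, we have 129799 = q(q + 150), so q² + 150q − 129799 = 0.
Discriminant: 150² + 4·129799 = 22500 + 519196 = 541696; √541696 = 736.
q = (−150 + 736)/2 = 293, and p = q + 150 = 443.
Check: 293 · 443 = 129799.

443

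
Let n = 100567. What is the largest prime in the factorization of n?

79

100567 = 19 · 5293
5293 = 67 · 79
79 is prime.
So 100567 = 19 · 67 · 79; the largest prime factor is 79.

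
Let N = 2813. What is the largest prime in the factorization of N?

2813 = 29 · 97
97 is prime.
So 2813 = 29 · 97; the largest prime factor is 97.

97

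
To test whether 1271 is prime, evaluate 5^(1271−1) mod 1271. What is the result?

5^1 ≡ 5 (mod 1271)
5^2 ≡ 5^2 = 25 ≡ 25 (mod 1271)
5^4 ≡ 25^2 = 625 ≡ 625 (mod 1271)
5^8 ≡ 625^2 = 390625 ≡ 428 (mod 1271)
5^16 ≡ 428^2 = 183184 ≡ 160 (mod 1271)
5^32 ≡ 160^2 = 25600 ≡ 180 (mod 1271)
5^64 ≡ 180^2 = 32400 ≡ 625 (mod 1271)
5^128 ≡ 625^2 = 390625 ≡ 428 (mod 1271)
5^256 ≡ 428^2 = 183184 ≡ 160 (mod 1271)
5^512 ≡ 160^2 = 25600 ≡ 180 (mod 1271)
5^1024 ≡ 180^2 = 32400 ≡ 625 (mod 1271)
1270 = 1024 + 128 + 64 + 32 + 16 + 4 + 2 in binary powers of 2.
So 5^1270 ≡ 625 · 428 · 625 · 180 · 160 · 625 · 25 ≡ 532 (mod 1271).
Since 532 ≠ 1, base 5 is a Fermat witness: 1271 is composite.

532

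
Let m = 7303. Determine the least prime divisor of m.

67

7303 is odd.
Digit sum 13, not divisible by 3.
Ends in 3: not divisible by 5.
7: 7303 = 7·1043 + 2
11: 7303 = 11·663 + 10
13: 7303 = 13·561 + 10
17: 7303 = 17·429 + 10
19: 7303 = 19·384 + 7
23: 7303 = 23·317 + 12
29: 7303 = 29·251 + 24
31: 7303 = 31·235 + 18
37: 7303 = 37·197 + 14
41: 7303 = 41·178 + 5
43: 7303 = 43·169 + 36
47: 7303 = 47·155 + 18
53: 7303 = 53·137 + 42
59: 7303 = 59·123 + 46
61: 7303 = 61·119 + 44
67: 7303 = 67·109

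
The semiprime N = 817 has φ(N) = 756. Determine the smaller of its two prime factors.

φ(n) = (p−1)(q−1) = n − (p+q) + 1, so p + q = 817 − 756 + 1 = 62.
p and q are the roots of t² − 62t + 817 = 0.
Discriminant: 62² − 4·817 = 3844 − 3268 = 576; √576 = 24.
q = (62 − 24)/2 = 19, p = (62 + 24)/2 = 43.
Check: 19 · 43 = 817.

19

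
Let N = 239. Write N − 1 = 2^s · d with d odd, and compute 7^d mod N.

238

239 − 1 = 238 = 2^1 · 119, so d = 119.
7^1 ≡ 7 (mod 239)
7^2 ≡ 7^2 = 49 ≡ 49 (mod 239)
7^4 ≡ 49^2 = 2401 ≡ 11 (mod 239)
7^8 ≡ 11^2 = 121 ≡ 121 (mod 239)
7^16 ≡ 121^2 = 14641 ≡ 62 (mod 239)
7^32 ≡ 62^2 = 3844 ≡ 20 (mod 239)
7^64 ≡ 20^2 = 400 ≡ 161 (mod 239)
119 = 64 + 32 + 16 + 4 + 2 + 1 in binary powers of 2.
So 7^119 ≡ 161 · 20 · 62 · 11 · 49 · 7 ≡ 238 (mod 239).
Since 7^d ≡ 238 (mod 239), base 7 does not prove 239 composite.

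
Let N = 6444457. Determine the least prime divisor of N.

71

6444457 is odd.
Digit sum 34, not divisible by 3.
Ends in 7: not divisible by 5.
7: 6444457 = 7·920636 + 5
11: 6444457 = 11·585859 + 8
13: 6444457 = 13·495727 + 6
17: 6444457 = 17·379085 + 12
19: 6444457 = 19·339181 + 18
23: 6444457 = 23·280193 + 18
29: 6444457 = 29·222222 + 19
31: 6444457 = 31·207885 + 22
37: 6444457 = 37·174174 + 19
41: 6444457 = 41·157181 + 36
43: 6444457 = 43·149871 + 4
47: 6444457 = 47·137116 + 5
53: 6444457 = 53·121593 + 28
59: 6444457 = 59·109228 + 5
61: 6444457 = 61·105646 + 51
67: 6444457 = 67·96185 + 62
71: 6444457 = 71·90767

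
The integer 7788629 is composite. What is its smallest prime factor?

71

7788629 is odd.
Digit sum 47, not divisible by 3.
Ends in 9: not divisible by 5.
7: 7788629 = 7·1112661 + 2
11: 7788629 = 11·708057 + 2
13: 7788629 = 13·599125 + 4
17: 7788629 = 17·458154 + 11
19: 7788629 = 19·409927 + 16
23: 7788629 = 23·338636 + 1
29: 7788629 = 29·268573 + 12
31: 7788629 = 31·251246 + 3
37: 7788629 = 37·210503 + 18
41: 7788629 = 41·189966 + 23
43: 7788629 = 43·181130 + 39
47: 7788629 = 47·165715 + 24
53: 7788629 = 53·146955 + 14
59: 7788629 = 59·132010 + 39
61: 7788629 = 61·127682 + 27
67: 7788629 = 67·116248 + 13
71: 7788629 = 71·109699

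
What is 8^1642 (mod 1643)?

250

8^1 ≡ 8 (mod 1643)
8^2 ≡ 8^2 = 64 ≡ 64 (mod 1643)
8^4 ≡ 64^2 = 4096 ≡ 810 (mod 1643)
8^8 ≡ 810^2 = 656100 ≡ 543 (mod 1643)
8^16 ≡ 543^2 = 294849 ≡ 752 (mod 1643)
8^32 ≡ 752^2 = 565504 ≡ 312 (mod 1643)
8^64 ≡ 312^2 = 97344 ≡ 407 (mod 1643)
8^128 ≡ 407^2 = 165649 ≡ 1349 (mod 1643)
8^256 ≡ 1349^2 = 1819801 ≡ 1000 (mod 1643)
8^512 ≡ 1000^2 = 1000000 ≡ 1056 (mod 1643)
8^1024 ≡ 1056^2 = 1115136 ≡ 1182 (mod 1643)
1642 = 1024 + 512 + 64 + 32 + 8 + 2 in binary powers of 2.
So 8^1642 ≡ 1182 · 1056 · 407 · 312 · 543 · 64 ≡ 250 (mod 1643).
Since 250 ≠ 1, base 8 is a Fermat witness: 1643 is composite.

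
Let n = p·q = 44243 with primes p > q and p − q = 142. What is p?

293

Since p = q + 142, we have 44243 = q(q + 142), so q² + 142q − 44243 = 0.
Discriminant: 142² + 4·44243 = 20164 + 176972 = 197136; √197136 = 444.
q = (−142 + 444)/2 = 151, and p = q + 142 = 293.
Check: 151 · 293 = 44243.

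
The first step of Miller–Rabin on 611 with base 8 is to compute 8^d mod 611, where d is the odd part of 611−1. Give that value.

307

611 − 1 = 610 = 2^1 · 305, so d = 305.
8^1 ≡ 8 (mod 611)
8^2 ≡ 8^2 = 64 ≡ 64 (mod 611)
8^4 ≡ 64^2 = 4096 ≡ 430 (mod 611)
8^8 ≡ 430^2 = 184900 ≡ 378 (mod 611)
8^16 ≡ 378^2 = 142884 ≡ 521 (mod 611)
8^32 ≡ 521^2 = 271441 ≡ 157 (mod 611)
8^64 ≡ 157^2 = 24649 ≡ 209 (mod 611)
8^128 ≡ 209^2 = 43681 ≡ 300 (mod 611)
8^256 ≡ 300^2 = 90000 ≡ 183 (mod 611)
305 = 256 + 32 + 16 + 1 in binary powers of 2.
So 8^305 ≡ 183 · 157 · 521 · 8 ≡ 307 (mod 611).
Squaring chain: 307; never reaches −1, so base 8 is a Miller–Rabin witness that 611 is composite.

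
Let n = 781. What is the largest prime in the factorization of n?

71

781 = 11 · 71
71 is prime.
So 781 = 11 · 71; the largest prime factor is 71.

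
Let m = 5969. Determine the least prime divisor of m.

5969 is odd.
Digit sum 29, not divisible by 3.
Ends in 9: not divisible by 5.
7: 5969 = 7·852 + 5
11: 5969 = 11·542 + 7
13: 5969 = 13·459 + 2
17: 5969 = 17·351 + 2
19: 5969 = 19·314 + 3
23: 5969 = 23·259 + 12
29: 5969 = 29·205 + 24
31: 5969 = 31·192 + 17
37: 5969 = 37·161 + 12
41: 5969 = 41·145 + 24
43: 5969 = 43·138 + 35
47: 5969 = 47·127

47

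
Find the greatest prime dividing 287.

287 = 7 · 41
41 is prime.
So 287 = 7 · 41; the largest prime factor is 41.

41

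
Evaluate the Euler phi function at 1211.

Factor: 1211 = 7 · 173.
φ(1211) = (7−1) · (173−1) = 6 · 172 = 1032.

1032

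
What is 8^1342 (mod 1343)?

38

8^1 ≡ 8 (mod 1343)
8^2 ≡ 8^2 = 64 ≡ 64 (mod 1343)
8^4 ≡ 64^2 = 4096 ≡ 67 (mod 1343)
8^8 ≡ 67^2 = 4489 ≡ 460 (mod 1343)
8^16 ≡ 460^2 = 211600 ≡ 749 (mod 1343)
8^32 ≡ 749^2 = 561001 ≡ 970 (mod 1343)
8^64 ≡ 970^2 = 940900 ≡ 800 (mod 1343)
8^128 ≡ 800^2 = 640000 ≡ 732 (mod 1343)
8^256 ≡ 732^2 = 535824 ≡ 1310 (mod 1343)
8^512 ≡ 1310^2 = 1716100 ≡ 1089 (mod 1343)
8^1024 ≡ 1089^2 = 1185921 ≡ 52 (mod 1343)
1342 = 1024 + 256 + 32 + 16 + 8 + 4 + 2 in binary powers of 2.
So 8^1342 ≡ 52 · 1310 · 970 · 749 · 460 · 67 · 64 ≡ 38 (mod 1343).
Since 38 ≠ 1, base 8 is a Fermat witness: 1343 is composite.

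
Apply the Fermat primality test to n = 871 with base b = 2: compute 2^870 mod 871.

2^1 ≡ 2 (mod 871)
2^2 ≡ 2^2 = 4 ≡ 4 (mod 871)
2^4 ≡ 4^2 = 16 ≡ 16 (mod 871)
2^8 ≡ 16^2 = 256 ≡ 256 (mod 871)
2^16 ≡ 256^2 = 65536 ≡ 211 (mod 871)
2^32 ≡ 211^2 = 44521 ≡ 100 (mod 871)
2^64 ≡ 100^2 = 10000 ≡ 419 (mod 871)
2^128 ≡ 419^2 = 175561 ≡ 490 (mod 871)
2^256 ≡ 490^2 = 240100 ≡ 575 (mod 871)
2^512 ≡ 575^2 = 330625 ≡ 516 (mod 871)
870 = 512 + 256 + 64 + 32 + 4 + 2 in binary powers of 2.
So 2^870 ≡ 516 · 575 · 419 · 100 · 16 · 4 ≡ 545 (mod 871).
Since 545 ≠ 1, base 2 is a Fermat witness: 871 is composite.

545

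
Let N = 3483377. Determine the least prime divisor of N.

3483377 is odd.
Digit sum 35, not divisible by 3.
Ends in 7: not divisible by 5.
7: 3483377 = 7·497625 + 2
11: 3483377 = 11·316670 + 7
13: 3483377 = 13·267952 + 1
17: 3483377 = 17·204904 + 9
19: 3483377 = 19·183335 + 12
23: 3483377 = 23·151451 + 4
29: 3483377 = 29·120116 + 13
31: 3483377 = 31·112367

31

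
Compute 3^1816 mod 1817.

762

3^1 ≡ 3 (mod 1817)
3^2 ≡ 3^2 = 9 ≡ 9 (mod 1817)
3^4 ≡ 9^2 = 81 ≡ 81 (mod 1817)
3^8 ≡ 81^2 = 6561 ≡ 1110 (mod 1817)
3^16 ≡ 1110^2 = 1232100 ≡ 174 (mod 1817)
3^32 ≡ 174^2 = 30276 ≡ 1204 (mod 1817)
3^64 ≡ 1204^2 = 1449616 ≡ 1467 (mod 1817)
3^128 ≡ 1467^2 = 2152089 ≡ 761 (mod 1817)
3^256 ≡ 761^2 = 579121 ≡ 1315 (mod 1817)
3^512 ≡ 1315^2 = 1729225 ≡ 1258 (mod 1817)
3^1024 ≡ 1258^2 = 1582564 ≡ 1774 (mod 1817)
1816 = 1024 + 512 + 256 + 16 + 8 in binary powers of 2.
So 3^1816 ≡ 1774 · 1258 · 1315 · 174 · 1110 ≡ 762 (mod 1817).
Since 762 ≠ 1, base 3 is a Fermat witness: 1817 is composite.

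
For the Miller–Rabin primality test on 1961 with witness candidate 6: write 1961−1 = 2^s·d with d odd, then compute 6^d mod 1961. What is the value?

1961 − 1 = 1960 = 2^3 · 245, so d = 245.
6^1 ≡ 6 (mod 1961)
6^2 ≡ 6^2 = 36 ≡ 36 (mod 1961)
6^4 ≡ 36^2 = 1296 ≡ 1296 (mod 1961)
6^8 ≡ 1296^2 = 1679616 ≡ 1000 (mod 1961)
6^16 ≡ 1000^2 = 1000000 ≡ 1851 (mod 1961)
6^32 ≡ 1851^2 = 3426201 ≡ 334 (mod 1961)
6^64 ≡ 334^2 = 111556 ≡ 1740 (mod 1961)
6^128 ≡ 1740^2 = 3027600 ≡ 1777 (mod 1961)
245 = 128 + 64 + 32 + 16 + 4 + 1 in binary powers of 2.
So 6^245 ≡ 1777 · 1740 · 334 · 1851 · 1296 · 6 ≡ 820 (mod 1961).
Squaring chain: 820 → 1738 → 704; never reaches −1, so base 6 is a Miller–Rabin witness that 1961 is composite.

820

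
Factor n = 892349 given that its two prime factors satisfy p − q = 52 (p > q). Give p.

971

Since p = q + 52, we have 892349 = q(q + 52), so q² + 52q − 892349 = 0.
Discriminant: 52² + 4·892349 = 2704 + 3569396 = 3572100; √3572100 = 1890.
q = (−52 + 1890)/2 = 919, and p = q + 52 = 971.
Check: 919 · 971 = 892349.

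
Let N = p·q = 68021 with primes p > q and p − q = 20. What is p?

Since p = q + 20, we have 68021 = q(q + 20), so q² + 20q − 68021 = 0.
Discriminant: 20² + 4·68021 = 400 + 272084 = 272484; √272484 = 522.
q = (−20 + 522)/2 = 251, and p = q + 20 = 271.
Check: 251 · 271 = 68021.

271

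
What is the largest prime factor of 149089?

149089 = 29 · 5141
5141 = 53 · 97
97 is prime.
So 149089 = 29 · 53 · 97; the largest prime factor is 97.

97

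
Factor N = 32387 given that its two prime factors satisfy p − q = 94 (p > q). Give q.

Since p = q + 94, we have 32387 = q(q + 94), so q² + 94q − 32387 = 0.
Discriminant: 94² + 4·32387 = 8836 + 129548 = 138384; √138384 = 372.
q = (−94 + 372)/2 = 139, and p = q + 94 = 233.
Check: 139 · 233 = 32387.

139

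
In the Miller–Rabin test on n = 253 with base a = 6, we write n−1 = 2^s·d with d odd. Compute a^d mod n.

253 − 1 = 252 = 2^2 · 63, so d = 63.
6^1 ≡ 6 (mod 253)
6^2 ≡ 6^2 = 36 ≡ 36 (mod 253)
6^4 ≡ 36^2 = 1296 ≡ 31 (mod 253)
6^8 ≡ 31^2 = 961 ≡ 202 (mod 253)
6^16 ≡ 202^2 = 40804 ≡ 71 (mod 253)
6^32 ≡ 71^2 = 5041 ≡ 234 (mod 253)
63 = 32 + 16 + 8 + 4 + 2 + 1 in binary powers of 2.
So 6^63 ≡ 234 · 71 · 202 · 31 · 36 · 6 ≡ 18 (mod 253).
Squaring chain: 18 → 71; never reaches −1, so base 6 is a Miller–Rabin witness that 253 is composite.

18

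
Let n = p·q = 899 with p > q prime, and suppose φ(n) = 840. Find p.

φ(n) = (p−1)(q−1) = n − (p+q) + 1, so p + q = 899 − 840 + 1 = 60.
p and q are the roots of t² − 60t + 899 = 0.
Discriminant: 60² − 4·899 = 3600 − 3596 = 4; √4 = 2.
q = (60 − 2)/2 = 29, p = (60 + 2)/2 = 31.
Check: 29 · 31 = 899.

31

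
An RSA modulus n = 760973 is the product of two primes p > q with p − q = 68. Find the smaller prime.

Since p = q + 68, we have 760973 = q(q + 68), so q² + 68q − 760973 = 0.
Discriminant: 68² + 4·760973 = 4624 + 3043892 = 3048516; √3048516 = 1746.
q = (−68 + 1746)/2 = 839, and p = q + 68 = 907.
Check: 839 · 907 = 760973.

839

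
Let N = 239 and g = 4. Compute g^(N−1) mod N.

1

4^1 ≡ 4 (mod 239)
4^2 ≡ 4^2 = 16 ≡ 16 (mod 239)
4^4 ≡ 16^2 = 256 ≡ 17 (mod 239)
4^8 ≡ 17^2 = 289 ≡ 50 (mod 239)
4^16 ≡ 50^2 = 2500 ≡ 110 (mod 239)
4^32 ≡ 110^2 = 12100 ≡ 150 (mod 239)
4^64 ≡ 150^2 = 22500 ≡ 34 (mod 239)
4^128 ≡ 34^2 = 1156 ≡ 200 (mod 239)
238 = 128 + 64 + 32 + 8 + 4 + 2 in binary powers of 2.
So 4^238 ≡ 200 · 34 · 150 · 50 · 17 · 16 ≡ 1 (mod 239).
Since the result is 1, base 4 gives no evidence that 239 is composite.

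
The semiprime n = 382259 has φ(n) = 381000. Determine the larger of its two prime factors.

751

φ(n) = (p−1)(q−1) = n − (p+q) + 1, so p + q = 382259 − 381000 + 1 = 1260.
p and q are the roots of t² − 1260t + 382259 = 0.
Discriminant: 1260² − 4·382259 = 1587600 − 1529036 = 58564; √58564 = 242.
q = (1260 − 242)/2 = 509, p = (1260 + 242)/2 = 751.
Check: 509 · 751 = 382259.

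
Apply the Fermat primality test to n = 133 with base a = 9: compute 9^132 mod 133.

9^1 ≡ 9 (mod 133)
9^2 ≡ 9^2 = 81 ≡ 81 (mod 133)
9^4 ≡ 81^2 = 6561 ≡ 44 (mod 133)
9^8 ≡ 44^2 = 1936 ≡ 74 (mod 133)
9^16 ≡ 74^2 = 5476 ≡ 23 (mod 133)
9^32 ≡ 23^2 = 529 ≡ 130 (mod 133)
9^64 ≡ 130^2 = 16900 ≡ 9 (mod 133)
9^128 ≡ 9^2 = 81 ≡ 81 (mod 133)
132 = 128 + 4 in binary powers of 2.
So 9^132 ≡ 81 · 44 ≡ 106 (mod 133).
Since 106 ≠ 1, base 9 is a Fermat witness: 133 is composite.

106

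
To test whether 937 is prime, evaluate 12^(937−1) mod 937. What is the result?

12^1 ≡ 12 (mod 937)
12^2 ≡ 12^2 = 144 ≡ 144 (mod 937)
12^4 ≡ 144^2 = 20736 ≡ 122 (mod 937)
12^8 ≡ 122^2 = 14884 ≡ 829 (mod 937)
12^16 ≡ 829^2 = 687241 ≡ 420 (mod 937)
12^32 ≡ 420^2 = 176400 ≡ 244 (mod 937)
12^64 ≡ 244^2 = 59536 ≡ 505 (mod 937)
12^128 ≡ 505^2 = 255025 ≡ 161 (mod 937)
12^256 ≡ 161^2 = 25921 ≡ 622 (mod 937)
12^512 ≡ 622^2 = 386884 ≡ 840 (mod 937)
936 = 512 + 256 + 128 + 32 + 8 in binary powers of 2.
So 12^936 ≡ 840 · 622 · 161 · 244 · 829 ≡ 1 (mod 937).
Since the result is 1, base 12 gives no evidence that 937 is composite.

1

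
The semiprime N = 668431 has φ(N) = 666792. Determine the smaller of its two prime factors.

φ(n) = (p−1)(q−1) = n − (p+q) + 1, so p + q = 668431 − 666792 + 1 = 1640.
p and q are the roots of t² − 1640t + 668431 = 0.
Discriminant: 1640² − 4·668431 = 2689600 − 2673724 = 15876; √15876 = 126.
q = (1640 − 126)/2 = 757, p = (1640 + 126)/2 = 883.
Check: 757 · 883 = 668431.

757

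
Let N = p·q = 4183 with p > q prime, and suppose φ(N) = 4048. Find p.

89

φ(n) = (p−1)(q−1) = n − (p+q) + 1, so p + q = 4183 − 4048 + 1 = 136.
p and q are the roots of t² − 136t + 4183 = 0.
Discriminant: 136² − 4·4183 = 18496 − 16732 = 1764; √1764 = 42.
q = (136 − 42)/2 = 47, p = (136 + 42)/2 = 89.
Check: 47 · 89 = 4183.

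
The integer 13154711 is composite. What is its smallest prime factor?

13154711 is odd.
Digit sum 23, not divisible by 3.
Ends in 1: not divisible by 5.
7: 13154711 = 7·1879244 + 3
11: 13154711 = 11·1195882 + 9
13: 13154711 = 13·1011900 + 11
17: 13154711 = 17·773806 + 9
19: 13154711 = 19·692353 + 4
23: 13154711 = 23·571943 + 22
29: 13154711 = 29·453610 + 21
31: 13154711 = 31·424345 + 16
37: 13154711 = 37·355532 + 27
41: 13154711 = 41·320846 + 25
43: 13154711 = 43·305923 + 22
47: 13154711 = 47·279887 + 22
53: 13154711 = 53·248202 + 5
59: 13154711 = 59·222961 + 12
61: 13154711 = 61·215651

61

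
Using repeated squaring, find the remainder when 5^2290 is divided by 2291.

5^1 ≡ 5 (mod 2291)
5^2 ≡ 5^2 = 25 ≡ 25 (mod 2291)
5^4 ≡ 25^2 = 625 ≡ 625 (mod 2291)
5^8 ≡ 625^2 = 390625 ≡ 1155 (mod 2291)
5^16 ≡ 1155^2 = 1334025 ≡ 663 (mod 2291)
5^32 ≡ 663^2 = 439569 ≡ 1988 (mod 2291)
5^64 ≡ 1988^2 = 3952144 ≡ 169 (mod 2291)
5^128 ≡ 169^2 = 28561 ≡ 1069 (mod 2291)
5^256 ≡ 1069^2 = 1142761 ≡ 1843 (mod 2291)
5^512 ≡ 1843^2 = 3396649 ≡ 1387 (mod 2291)
5^1024 ≡ 1387^2 = 1923769 ≡ 1620 (mod 2291)
5^2048 ≡ 1620^2 = 2624400 ≡ 1205 (mod 2291)
2290 = 2048 + 128 + 64 + 32 + 16 + 2 in binary powers of 2.
So 5^2290 ≡ 1205 · 1069 · 169 · 1988 · 663 · 25 ≡ 111 (mod 2291).
Since 111 ≠ 1, base 5 is a Fermat witness: 2291 is composite.

111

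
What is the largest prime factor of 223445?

67

223445 = 5 · 44689
44689 = 23 · 1943
1943 = 29 · 67
67 is prime.
So 223445 = 5 · 23 · 29 · 67; the largest prime factor is 67.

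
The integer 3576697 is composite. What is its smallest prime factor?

43

3576697 is odd.
Digit sum 43, not divisible by 3.
Ends in 7: not divisible by 5.
7: 3576697 = 7·510956 + 5
11: 3576697 = 11·325154 + 3
13: 3576697 = 13·275130 + 7
17: 3576697 = 17·210393 + 16
19: 3576697 = 19·188247 + 4
23: 3576697 = 23·155508 + 13
29: 3576697 = 29·123334 + 11
31: 3576697 = 31·115377 + 10
37: 3576697 = 37·96667 + 18
41: 3576697 = 41·87236 + 21
43: 3576697 = 43·83179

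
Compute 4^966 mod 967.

4^1 ≡ 4 (mod 967)
4^2 ≡ 4^2 = 16 ≡ 16 (mod 967)
4^4 ≡ 16^2 = 256 ≡ 256 (mod 967)
4^8 ≡ 256^2 = 65536 ≡ 747 (mod 967)
4^16 ≡ 747^2 = 558009 ≡ 50 (mod 967)
4^32 ≡ 50^2 = 2500 ≡ 566 (mod 967)
4^64 ≡ 566^2 = 320356 ≡ 279 (mod 967)
4^128 ≡ 279^2 = 77841 ≡ 481 (mod 967)
4^256 ≡ 481^2 = 231361 ≡ 248 (mod 967)
4^512 ≡ 248^2 = 61504 ≡ 583 (mod 967)
966 = 512 + 256 + 128 + 64 + 4 + 2 in binary powers of 2.
So 4^966 ≡ 583 · 248 · 481 · 279 · 256 · 16 ≡ 1 (mod 967).
Since the result is 1, base 4 gives no evidence that 967 is composite.

1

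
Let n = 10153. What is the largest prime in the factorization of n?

10153 = 11 · 923
923 = 13 · 71
71 is prime.
So 10153 = 11 · 13 · 71; the largest prime factor is 71.

71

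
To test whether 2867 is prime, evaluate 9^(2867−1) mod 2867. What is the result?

9^1 ≡ 9 (mod 2867)
9^2 ≡ 9^2 = 81 ≡ 81 (mod 2867)
9^4 ≡ 81^2 = 6561 ≡ 827 (mod 2867)
9^8 ≡ 827^2 = 683929 ≡ 1583 (mod 2867)
9^16 ≡ 1583^2 = 2505889 ≡ 131 (mod 2867)
9^32 ≡ 131^2 = 17161 ≡ 2826 (mod 2867)
9^64 ≡ 2826^2 = 7986276 ≡ 1681 (mod 2867)
9^128 ≡ 1681^2 = 2825761 ≡ 1766 (mod 2867)
9^256 ≡ 1766^2 = 3118756 ≡ 2327 (mod 2867)
9^512 ≡ 2327^2 = 5414929 ≡ 2033 (mod 2867)
9^1024 ≡ 2033^2 = 4133089 ≡ 1742 (mod 2867)
9^2048 ≡ 1742^2 = 3034564 ≡ 1278 (mod 2867)
2866 = 2048 + 512 + 256 + 32 + 16 + 2 in binary powers of 2.
So 9^2866 ≡ 1278 · 2033 · 2327 · 2826 · 131 · 81 ≡ 619 (mod 2867).
Since 619 ≠ 1, base 9 is a Fermat witness: 2867 is composite.

619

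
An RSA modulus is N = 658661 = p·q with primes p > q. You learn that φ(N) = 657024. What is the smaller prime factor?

709

φ(n) = (p−1)(q−1) = n − (p+q) + 1, so p + q = 658661 − 657024 + 1 = 1638.
p and q are the roots of t² − 1638t + 658661 = 0.
Discriminant: 1638² − 4·658661 = 2683044 − 2634644 = 48400; √48400 = 220.
q = (1638 − 220)/2 = 709, p = (1638 + 220)/2 = 929.
Check: 709 · 929 = 658661.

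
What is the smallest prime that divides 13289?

13289 is odd.
Digit sum 23, not divisible by 3.
Ends in 9: not divisible by 5.
7: 13289 = 7·1898 + 3
11: 13289 = 11·1208 + 1
13: 13289 = 13·1022 + 3
17: 13289 = 17·781 + 12
19: 13289 = 19·699 + 8
23: 13289 = 23·577 + 18
29: 13289 = 29·458 + 7
31: 13289 = 31·428 + 21
37: 13289 = 37·359 + 6
41: 13289 = 41·324 + 5
43: 13289 = 43·309 + 2
47: 13289 = 47·282 + 35
53: 13289 = 53·250 + 39
59: 13289 = 59·225 + 14
61: 13289 = 61·217 + 52
67: 13289 = 67·198 + 23
71: 13289 = 71·187 + 12
73: 13289 = 73·182 + 3
79: 13289 = 79·168 + 17
83: 13289 = 83·160 + 9
89: 13289 = 89·149 + 28
97: 13289 = 97·137

97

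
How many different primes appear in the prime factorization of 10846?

4

10846 = 2 · 5423
5423 = 11 · 493
493 = 17 · 29
10846 = 2 · 11 · 17 · 29, which has 4 distinct prime factors.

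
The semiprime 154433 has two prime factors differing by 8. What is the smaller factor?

389

Since p = q + 8, we have 154433 = q(q + 8), so q² + 8q − 154433 = 0.
Discriminant: 8² + 4·154433 = 64 + 617732 = 617796; √617796 = 786.
q = (−8 + 786)/2 = 389, and p = q + 8 = 397.
Check: 389 · 397 = 154433.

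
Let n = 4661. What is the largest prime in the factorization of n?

79

4661 = 59 · 79
79 is prime.
So 4661 = 59 · 79; the largest prime factor is 79.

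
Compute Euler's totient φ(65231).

60480

Factor: 65231 = 37 · 41 · 43.
φ(65231) = (37−1) · (41−1) · (43−1) = 36 · 40 · 42 = 60480.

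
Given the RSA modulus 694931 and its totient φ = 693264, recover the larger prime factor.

φ(n) = (p−1)(q−1) = n − (p+q) + 1, so p + q = 694931 − 693264 + 1 = 1668.
p and q are the roots of t² − 1668t + 694931 = 0.
Discriminant: 1668² − 4·694931 = 2782224 − 2779724 = 2500; √2500 = 50.
q = (1668 − 50)/2 = 809, p = (1668 + 50)/2 = 859.
Check: 809 · 859 = 694931.

859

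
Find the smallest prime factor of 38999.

38999 is odd.
Digit sum 38, not divisible by 3.
Ends in 9: not divisible by 5.
7: 38999 = 7·5571 + 2
11: 38999 = 11·3545 + 4
13: 38999 = 13·2999 + 12
17: 38999 = 17·2294 + 1
19: 38999 = 19·2052 + 11
23: 38999 = 23·1695 + 14
29: 38999 = 29·1344 + 23
31: 38999 = 31·1258 + 1
37: 38999 = 37·1054 + 1
41: 38999 = 41·951 + 8
43: 38999 = 43·906 + 41
47: 38999 = 47·829 + 36
53: 38999 = 53·735 + 44
59: 38999 = 59·661

59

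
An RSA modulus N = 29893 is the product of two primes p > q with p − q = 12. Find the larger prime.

Since p = q + 12, we have 29893 = q(q + 12), so q² + 12q − 29893 = 0.
Discriminant: 12² + 4·29893 = 144 + 119572 = 119716; √119716 = 346.
q = (−12 + 346)/2 = 167, and p = q + 12 = 179.
Check: 167 · 179 = 29893.

179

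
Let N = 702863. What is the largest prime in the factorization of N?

79

702863 = 7 · 100409
100409 = 31 · 3239
3239 = 41 · 79
79 is prime.
So 702863 = 7 · 31 · 41 · 79; the largest prime factor is 79.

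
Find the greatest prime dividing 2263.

2263 = 31 · 73
73 is prime.
So 2263 = 31 · 73; the largest prime factor is 73.

73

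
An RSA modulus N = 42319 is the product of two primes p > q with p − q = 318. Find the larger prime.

Since p = q + 318, we have 42319 = q(q + 318), so q² + 318q − 42319 = 0.
Discriminant: 318² + 4·42319 = 101124 + 169276 = 270400; √270400 = 520.
q = (−318 + 520)/2 = 101, and p = q + 318 = 419.
Check: 101 · 419 = 42319.

419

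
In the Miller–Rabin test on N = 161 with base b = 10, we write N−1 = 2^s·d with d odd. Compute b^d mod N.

161 − 1 = 160 = 2^5 · 5, so d = 5.
10^1 ≡ 10 (mod 161)
10^2 ≡ 10^2 = 100 ≡ 100 (mod 161)
10^4 ≡ 100^2 = 10000 ≡ 18 (mod 161)
5 = 4 + 1 in binary powers of 2.
So 10^5 ≡ 18 · 10 ≡ 19 (mod 161).
Squaring chain: 19 → 39 → 72 → 32 → 58; never reaches −1, so base 10 is a Miller–Rabin witness that 161 is composite.

19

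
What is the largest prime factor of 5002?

5002 = 2 · 2501
2501 = 41 · 61
61 is prime.
So 5002 = 2 · 41 · 61; the largest prime factor is 61.

61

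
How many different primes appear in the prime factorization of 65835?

65835 = 3^2 · 7315
7315 = 5 · 1463
1463 = 7 · 209
209 = 11 · 19
65835 = 3^2 · 5 · 7 · 11 · 19, which has 5 distinct prime factors.

5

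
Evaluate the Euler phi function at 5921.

5700

Factor: 5921 = 31 · 191.
φ(5921) = (31−1) · (191−1) = 30 · 190 = 5700.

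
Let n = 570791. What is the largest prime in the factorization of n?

570791 = 13 · 43907
43907 = 23 · 1909
1909 = 23 · 83
83 is prime.
So 570791 = 13 · 23^2 · 83; the largest prime factor is 83.

83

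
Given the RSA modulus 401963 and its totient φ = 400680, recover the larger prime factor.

743

φ(n) = (p−1)(q−1) = n − (p+q) + 1, so p + q = 401963 − 400680 + 1 = 1284.
p and q are the roots of t² − 1284t + 401963 = 0.
Discriminant: 1284² − 4·401963 = 1648656 − 1607852 = 40804; √40804 = 202.
q = (1284 − 202)/2 = 541, p = (1284 + 202)/2 = 743.
Check: 541 · 743 = 401963.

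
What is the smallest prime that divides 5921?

5921 is odd.
Digit sum 17, not divisible by 3.
Ends in 1: not divisible by 5.
7: 5921 = 7·845 + 6
11: 5921 = 11·538 + 3
13: 5921 = 13·455 + 6
17: 5921 = 17·348 + 5
19: 5921 = 19·311 + 12
23: 5921 = 23·257 + 10
29: 5921 = 29·204 + 5
31: 5921 = 31·191

31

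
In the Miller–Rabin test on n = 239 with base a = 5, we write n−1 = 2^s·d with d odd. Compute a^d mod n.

1

239 − 1 = 238 = 2^1 · 119, so d = 119.
5^1 ≡ 5 (mod 239)
5^2 ≡ 5^2 = 25 ≡ 25 (mod 239)
5^4 ≡ 25^2 = 625 ≡ 147 (mod 239)
5^8 ≡ 147^2 = 21609 ≡ 99 (mod 239)
5^16 ≡ 99^2 = 9801 ≡ 2 (mod 239)
5^32 ≡ 2^2 = 4 ≡ 4 (mod 239)
5^64 ≡ 4^2 = 16 ≡ 16 (mod 239)
119 = 64 + 32 + 16 + 4 + 2 + 1 in binary powers of 2.
So 5^119 ≡ 16 · 4 · 2 · 147 · 25 · 5 ≡ 1 (mod 239).
Since 5^d ≡ 1 (mod 239), base 5 does not prove 239 composite.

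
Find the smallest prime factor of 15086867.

15086867 is odd.
Digit sum 41, not divisible by 3.
Ends in 7: not divisible by 5.
7: 15086867 = 7·2155266 + 5
11: 15086867 = 11·1371533 + 4
13: 15086867 = 13·1160528 + 3
17: 15086867 = 17·887462 + 13
19: 15086867 = 19·794045 + 12
23: 15086867 = 23·655950 + 17
29: 15086867 = 29·520236 + 23
31: 15086867 = 31·486673 + 4
37: 15086867 = 37·407753 + 6
41: 15086867 = 41·367972 + 15
43: 15086867 = 43·350857 + 16
47: 15086867 = 47·320997 + 8
53: 15086867 = 53·284657 + 46
59: 15086867 = 59·255709 + 36
61: 15086867 = 61·247325 + 42
67: 15086867 = 67·225177 + 8
71: 15086867 = 71·212491 + 6
73: 15086867 = 73·206669 + 30
79: 15086867 = 79·190973

79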